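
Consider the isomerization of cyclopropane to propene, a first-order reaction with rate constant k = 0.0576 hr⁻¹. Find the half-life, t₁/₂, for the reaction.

12.03 hr

Step 1: For a first-order reaction, t₁/₂ = ln(2)/k
Step 2: t₁/₂ = ln(2)/0.0576
Step 3: t₁/₂ = 0.6931/0.0576 = 12.03 hr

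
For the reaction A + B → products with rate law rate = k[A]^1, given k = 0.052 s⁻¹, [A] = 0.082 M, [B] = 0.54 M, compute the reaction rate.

0.004264 M/s

Step 1: The rate law is rate = k[A]^1
Step 2: Note that the rate does not depend on [B] (zero order in B).
Step 3: rate = 0.052 × (0.082)^1 = 0.004264 M/s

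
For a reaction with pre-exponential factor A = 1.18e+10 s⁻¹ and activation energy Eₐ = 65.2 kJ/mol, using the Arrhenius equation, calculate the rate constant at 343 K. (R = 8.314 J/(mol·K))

1.39e+00 s⁻¹

Step 1: Use the Arrhenius equation: k = A × exp(-Eₐ/RT)
Step 2: Convert Eₐ to J/mol: 65.2 kJ/mol = 65200 J/mol
Step 3: Calculate the exponent: -Eₐ/(RT) = -65200/(8.314 × 343) = -22.86354
Step 4: k = 1.18e+10 × exp(-22.86354)
Step 5: k = 1.18e+10 × 1.17623e-10 = 1.3880e+00 s⁻¹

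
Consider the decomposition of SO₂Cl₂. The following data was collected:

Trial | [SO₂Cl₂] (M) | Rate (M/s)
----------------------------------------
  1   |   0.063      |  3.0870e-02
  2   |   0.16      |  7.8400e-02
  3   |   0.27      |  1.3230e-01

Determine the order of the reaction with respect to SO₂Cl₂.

first order (1)

Step 1: Compare trials to find order n where rate₂/rate₁ = ([SO₂Cl₂]₂/[SO₂Cl₂]₁)^n
Step 2: rate₂/rate₁ = 7.8400e-02/3.0870e-02 = 2.54
Step 3: [SO₂Cl₂]₂/[SO₂Cl₂]₁ = 0.16/0.063 = 2.54
Step 4: n = ln(2.54)/ln(2.54) = 1.00 ≈ 1
Step 5: The reaction is first order in SO₂Cl₂.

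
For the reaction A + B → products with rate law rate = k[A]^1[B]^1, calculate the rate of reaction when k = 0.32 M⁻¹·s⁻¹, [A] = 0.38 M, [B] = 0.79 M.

0.09606 M/s

Step 1: The rate law is rate = k[A]^1[B]^1
Step 2: Substitute: rate = 0.32 × (0.38)^1 × (0.79)^1
Step 3: rate = 0.32 × 0.38 × 0.79 = 0.096064 M/s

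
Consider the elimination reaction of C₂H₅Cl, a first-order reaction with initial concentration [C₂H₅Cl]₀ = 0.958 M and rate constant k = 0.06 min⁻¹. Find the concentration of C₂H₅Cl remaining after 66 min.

0.01826 M

Step 1: For a first-order reaction: [C₂H₅Cl] = [C₂H₅Cl]₀ × e^(-kt)
Step 2: [C₂H₅Cl] = 0.958 × e^(-0.06 × 66)
Step 3: [C₂H₅Cl] = 0.958 × e^(-3.96)
Step 4: [C₂H₅Cl] = 0.958 × 0.0190631 = 0.01826 M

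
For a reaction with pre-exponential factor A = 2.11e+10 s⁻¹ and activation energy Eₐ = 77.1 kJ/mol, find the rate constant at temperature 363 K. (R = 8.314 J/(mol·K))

1.70e-01 s⁻¹

Step 1: Use the Arrhenius equation: k = A × exp(-Eₐ/RT)
Step 2: Convert Eₐ to J/mol: 77.1 kJ/mol = 77100 J/mol
Step 3: Calculate the exponent: -Eₐ/(RT) = -77100/(8.314 × 363) = -25.54687
Step 4: k = 2.11e+10 × exp(-25.54687)
Step 5: k = 2.11e+10 × 8.03777e-12 = 1.6960e-01 s⁻¹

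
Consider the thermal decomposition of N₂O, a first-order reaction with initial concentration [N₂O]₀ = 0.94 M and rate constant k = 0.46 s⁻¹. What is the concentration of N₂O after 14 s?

0.001501 M

Step 1: For a first-order reaction: [N₂O] = [N₂O]₀ × e^(-kt)
Step 2: [N₂O] = 0.94 × e^(-0.46 × 14)
Step 3: [N₂O] = 0.94 × e^(-6.44)
Step 4: [N₂O] = 0.94 × 0.00159641 = 0.001501 M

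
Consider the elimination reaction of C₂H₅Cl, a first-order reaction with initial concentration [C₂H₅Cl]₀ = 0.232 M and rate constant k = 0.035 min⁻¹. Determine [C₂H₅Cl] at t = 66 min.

0.02303 M

Step 1: For a first-order reaction: [C₂H₅Cl] = [C₂H₅Cl]₀ × e^(-kt)
Step 2: [C₂H₅Cl] = 0.232 × e^(-0.035 × 66)
Step 3: [C₂H₅Cl] = 0.232 × e^(-2.31)
Step 4: [C₂H₅Cl] = 0.232 × 0.0992613 = 0.02303 M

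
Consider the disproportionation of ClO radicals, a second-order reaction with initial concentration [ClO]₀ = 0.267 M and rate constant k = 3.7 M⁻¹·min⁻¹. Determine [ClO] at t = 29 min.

0.009005 M

Step 1: For a second-order reaction: 1/[ClO] = 1/[ClO]₀ + kt
Step 2: 1/[ClO] = 1/0.267 + 3.7 × 29
Step 3: 1/[ClO] = 3.745 + 107.3 = 111
Step 4: [ClO] = 1/111 = 0.009005 M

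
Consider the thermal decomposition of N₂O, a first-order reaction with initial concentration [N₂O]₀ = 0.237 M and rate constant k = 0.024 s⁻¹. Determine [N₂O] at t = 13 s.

0.1735 M

Step 1: For a first-order reaction: [N₂O] = [N₂O]₀ × e^(-kt)
Step 2: [N₂O] = 0.237 × e^(-0.024 × 13)
Step 3: [N₂O] = 0.237 × e^(-0.312)
Step 4: [N₂O] = 0.237 × 0.731982 = 0.1735 M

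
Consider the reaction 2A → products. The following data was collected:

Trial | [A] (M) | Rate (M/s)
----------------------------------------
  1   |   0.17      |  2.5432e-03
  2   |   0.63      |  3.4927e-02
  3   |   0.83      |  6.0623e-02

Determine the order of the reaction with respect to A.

second order (2)

Step 1: Compare trials to find order n where rate₂/rate₁ = ([A]₂/[A]₁)^n
Step 2: rate₂/rate₁ = 3.4927e-02/2.5432e-03 = 13.73
Step 3: [A]₂/[A]₁ = 0.63/0.17 = 3.706
Step 4: n = ln(13.73)/ln(3.706) = 2.00 ≈ 2
Step 5: The reaction is second order in A.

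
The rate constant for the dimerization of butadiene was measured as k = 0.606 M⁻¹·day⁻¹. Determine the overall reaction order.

second order (2)

Step 1: The units of k for an nth-order reaction are (concentration)^(1-n)·(time)⁻¹.
Step 2: Here k has units M⁻¹·day⁻¹, so the concentration exponent is -1.
Step 3: 1 - n = -1 ⇒ n = 2. The reaction is second order.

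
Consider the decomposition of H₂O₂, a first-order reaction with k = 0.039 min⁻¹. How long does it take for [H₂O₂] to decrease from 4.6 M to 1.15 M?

35.55 min

Step 1: For first-order: t = ln([H₂O₂]₀/[H₂O₂])/k
Step 2: t = ln(4.6/1.15)/0.039
Step 3: t = ln(4)/0.039
Step 4: t = 1.386/0.039 = 35.55 min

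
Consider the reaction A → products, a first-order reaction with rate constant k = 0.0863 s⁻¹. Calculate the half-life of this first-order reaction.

8.032 s

Step 1: For a first-order reaction, t₁/₂ = ln(2)/k
Step 2: t₁/₂ = ln(2)/0.0863
Step 3: t₁/₂ = 0.6931/0.0863 = 8.032 s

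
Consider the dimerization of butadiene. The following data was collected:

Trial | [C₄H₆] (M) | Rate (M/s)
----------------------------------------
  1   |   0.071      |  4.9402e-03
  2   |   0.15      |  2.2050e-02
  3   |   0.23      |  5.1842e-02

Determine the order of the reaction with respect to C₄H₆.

second order (2)

Step 1: Compare trials to find order n where rate₂/rate₁ = ([C₄H₆]₂/[C₄H₆]₁)^n
Step 2: rate₂/rate₁ = 2.2050e-02/4.9402e-03 = 4.463
Step 3: [C₄H₆]₂/[C₄H₆]₁ = 0.15/0.071 = 2.113
Step 4: n = ln(4.463)/ln(2.113) = 2.00 ≈ 2
Step 5: The reaction is second order in C₄H₆.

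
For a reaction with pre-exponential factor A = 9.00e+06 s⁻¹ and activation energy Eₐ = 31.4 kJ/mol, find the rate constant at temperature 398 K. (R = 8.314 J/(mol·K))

6.81e+02 s⁻¹

Step 1: Use the Arrhenius equation: k = A × exp(-Eₐ/RT)
Step 2: Convert Eₐ to J/mol: 31.4 kJ/mol = 31400 J/mol
Step 3: Calculate the exponent: -Eₐ/(RT) = -31400/(8.314 × 398) = -9.48935
Step 4: k = 9.00e+06 × exp(-9.48935)
Step 5: k = 9.00e+06 × 7.56533e-05 = 6.8088e+02 s⁻¹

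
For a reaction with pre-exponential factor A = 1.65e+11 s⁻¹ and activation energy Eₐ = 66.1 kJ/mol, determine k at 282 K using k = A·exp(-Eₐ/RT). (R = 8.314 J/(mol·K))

9.41e-02 s⁻¹

Step 1: Use the Arrhenius equation: k = A × exp(-Eₐ/RT)
Step 2: Convert Eₐ to J/mol: 66.1 kJ/mol = 66100 J/mol
Step 3: Calculate the exponent: -Eₐ/(RT) = -66100/(8.314 × 282) = -28.19307
Step 4: k = 1.65e+11 × exp(-28.19307)
Step 5: k = 1.65e+11 × 5.70040e-13 = 9.4057e-02 s⁻¹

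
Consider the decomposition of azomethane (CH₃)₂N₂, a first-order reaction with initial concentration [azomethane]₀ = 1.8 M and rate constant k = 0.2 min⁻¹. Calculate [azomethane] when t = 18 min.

0.04918 M

Step 1: For a first-order reaction: [azomethane] = [azomethane]₀ × e^(-kt)
Step 2: [azomethane] = 1.8 × e^(-0.2 × 18)
Step 3: [azomethane] = 1.8 × e^(-3.6)
Step 4: [azomethane] = 1.8 × 0.0273237 = 0.04918 M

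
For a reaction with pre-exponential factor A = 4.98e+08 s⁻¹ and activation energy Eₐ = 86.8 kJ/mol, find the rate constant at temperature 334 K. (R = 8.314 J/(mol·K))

1.32e-05 s⁻¹

Step 1: Use the Arrhenius equation: k = A × exp(-Eₐ/RT)
Step 2: Convert Eₐ to J/mol: 86.8 kJ/mol = 86800 J/mol
Step 3: Calculate the exponent: -Eₐ/(RT) = -86800/(8.314 × 334) = -31.25815
Step 4: k = 4.98e+08 × exp(-31.25815)
Step 5: k = 4.98e+08 × 2.65924e-14 = 1.3243e-05 s⁻¹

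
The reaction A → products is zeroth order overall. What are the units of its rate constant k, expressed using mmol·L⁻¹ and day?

mmol·L⁻¹·day⁻¹

Step 1: For overall order n, rate = k × (concentration)^n.
Step 2: Rate has units mmol·L⁻¹·day⁻¹; concentration term has units (mmol·L⁻¹)^0.
Step 3: k = rate / (concentration)^n, so units of k = (mmol·L⁻¹)^(1-0)·day⁻¹ = mmol·L⁻¹·day⁻¹.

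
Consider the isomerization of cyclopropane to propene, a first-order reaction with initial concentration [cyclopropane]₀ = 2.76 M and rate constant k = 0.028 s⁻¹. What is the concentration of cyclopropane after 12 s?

1.972 M

Step 1: For a first-order reaction: [cyclopropane] = [cyclopropane]₀ × e^(-kt)
Step 2: [cyclopropane] = 2.76 × e^(-0.028 × 12)
Step 3: [cyclopropane] = 2.76 × e^(-0.336)
Step 4: [cyclopropane] = 2.76 × 0.714623 = 1.972 M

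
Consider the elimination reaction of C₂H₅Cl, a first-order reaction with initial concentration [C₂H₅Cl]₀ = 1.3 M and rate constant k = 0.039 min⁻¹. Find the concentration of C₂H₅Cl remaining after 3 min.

1.156 M

Step 1: For a first-order reaction: [C₂H₅Cl] = [C₂H₅Cl]₀ × e^(-kt)
Step 2: [C₂H₅Cl] = 1.3 × e^(-0.039 × 3)
Step 3: [C₂H₅Cl] = 1.3 × e^(-0.117)
Step 4: [C₂H₅Cl] = 1.3 × 0.889585 = 1.156 M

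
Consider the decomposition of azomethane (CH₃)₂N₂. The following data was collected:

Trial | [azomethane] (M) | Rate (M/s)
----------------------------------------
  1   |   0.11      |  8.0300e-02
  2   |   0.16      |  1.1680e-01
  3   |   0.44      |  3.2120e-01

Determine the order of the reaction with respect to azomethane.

first order (1)

Step 1: Compare trials to find order n where rate₂/rate₁ = ([azomethane]₂/[azomethane]₁)^n
Step 2: rate₂/rate₁ = 1.1680e-01/8.0300e-02 = 1.455
Step 3: [azomethane]₂/[azomethane]₁ = 0.16/0.11 = 1.455
Step 4: n = ln(1.455)/ln(1.455) = 1.00 ≈ 1
Step 5: The reaction is first order in azomethane.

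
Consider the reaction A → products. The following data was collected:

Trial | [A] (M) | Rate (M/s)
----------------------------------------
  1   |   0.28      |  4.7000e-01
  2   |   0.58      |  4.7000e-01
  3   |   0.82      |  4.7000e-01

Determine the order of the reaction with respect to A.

zeroth order (0)

Step 1: Compare trials - when concentration changes, rate stays constant.
Step 2: rate₂/rate₁ = 4.7000e-01/4.7000e-01 = 1
Step 3: [A]₂/[A]₁ = 0.58/0.28 = 2.071
Step 4: Since rate ratio ≈ (conc ratio)^0, the reaction is zeroth order.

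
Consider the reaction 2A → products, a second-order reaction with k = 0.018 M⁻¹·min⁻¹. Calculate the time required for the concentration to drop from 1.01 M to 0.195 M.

229.9 min

Step 1: For second-order: t = (1/[A] - 1/[A]₀)/k
Step 2: t = (1/0.195 - 1/1.01)/0.018
Step 3: t = (5.128 - 0.9901)/0.018
Step 4: t = 4.138/0.018 = 229.9 min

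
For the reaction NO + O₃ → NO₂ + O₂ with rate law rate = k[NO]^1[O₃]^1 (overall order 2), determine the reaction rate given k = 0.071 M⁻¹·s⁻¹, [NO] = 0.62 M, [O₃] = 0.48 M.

0.02113 M/s

Step 1: The rate law is rate = k[NO]^1[O₃]^1, overall order = 1+1 = 2
Step 2: Substitute values: rate = 0.071 × (0.62)^1 × (0.48)^1
Step 3: rate = 0.071 × 0.62 × 0.48 = 0.0211296 M/s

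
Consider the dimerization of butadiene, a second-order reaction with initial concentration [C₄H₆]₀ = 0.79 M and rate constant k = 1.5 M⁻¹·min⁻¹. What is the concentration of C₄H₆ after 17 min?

0.03736 M

Step 1: For a second-order reaction: 1/[C₄H₆] = 1/[C₄H₆]₀ + kt
Step 2: 1/[C₄H₆] = 1/0.79 + 1.5 × 17
Step 3: 1/[C₄H₆] = 1.266 + 25.5 = 26.77
Step 4: [C₄H₆] = 1/26.77 = 0.03736 M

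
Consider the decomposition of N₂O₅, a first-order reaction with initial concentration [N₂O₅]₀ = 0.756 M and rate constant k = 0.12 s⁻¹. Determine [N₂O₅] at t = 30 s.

0.02066 M

Step 1: For a first-order reaction: [N₂O₅] = [N₂O₅]₀ × e^(-kt)
Step 2: [N₂O₅] = 0.756 × e^(-0.12 × 30)
Step 3: [N₂O₅] = 0.756 × e^(-3.6)
Step 4: [N₂O₅] = 0.756 × 0.0273237 = 0.02066 M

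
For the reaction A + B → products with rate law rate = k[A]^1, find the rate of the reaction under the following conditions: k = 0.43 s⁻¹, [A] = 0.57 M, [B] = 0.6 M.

0.2451 M/s

Step 1: The rate law is rate = k[A]^1
Step 2: Note that the rate does not depend on [B] (zero order in B).
Step 3: rate = 0.43 × (0.57)^1 = 0.2451 M/s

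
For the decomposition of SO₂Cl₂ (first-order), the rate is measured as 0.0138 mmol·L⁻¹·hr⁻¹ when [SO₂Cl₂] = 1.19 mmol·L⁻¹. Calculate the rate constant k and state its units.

0.0116 hr⁻¹

Step 1: rate = k[SO₂Cl₂]^1, so k = rate / [SO₂Cl₂]^1.
Step 2: k = 0.0138 / (1.19)^1 = 0.0138 / 1.19.
Step 3: k = 0.0116 hr⁻¹.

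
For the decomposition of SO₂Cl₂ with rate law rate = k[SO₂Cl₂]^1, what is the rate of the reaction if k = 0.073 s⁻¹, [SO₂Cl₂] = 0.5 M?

0.0365 M/s

Step 1: Identify the rate law: rate = k[SO₂Cl₂]^1
Step 2: Substitute values: rate = 0.073 × (0.5)^1
Step 3: Calculate: rate = 0.073 × 0.5 = 0.0365 M/s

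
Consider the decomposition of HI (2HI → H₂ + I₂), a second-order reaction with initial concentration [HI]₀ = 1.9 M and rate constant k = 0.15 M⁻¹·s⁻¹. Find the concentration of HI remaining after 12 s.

0.4299 M

Step 1: For a second-order reaction: 1/[HI] = 1/[HI]₀ + kt
Step 2: 1/[HI] = 1/1.9 + 0.15 × 12
Step 3: 1/[HI] = 0.5263 + 1.8 = 2.326
Step 4: [HI] = 1/2.326 = 0.4299 M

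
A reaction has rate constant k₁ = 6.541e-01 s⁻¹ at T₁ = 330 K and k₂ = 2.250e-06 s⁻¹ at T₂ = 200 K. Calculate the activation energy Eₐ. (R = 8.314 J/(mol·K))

53.1 kJ/mol

Step 1: Use the two-temperature Arrhenius form: ln(k₂/k₁) = -Eₐ/R × (1/T₂ - 1/T₁)
Step 2: ln(k₂/k₁) = ln(2.250e-06/6.541e-01) = ln(3.43984e-06) = -12.5801
Step 3: 1/T₂ - 1/T₁ = 1/200 - 1/330 = 1.969697e-03 K⁻¹
Step 4: Eₐ = -R × ln(k₂/k₁) / (1/T₂ - 1/T₁) = -8.314 × -12.5801 / 1.969697e-03
Step 5: Eₐ = 5.3100e+04 J/mol = 53.1 kJ/mol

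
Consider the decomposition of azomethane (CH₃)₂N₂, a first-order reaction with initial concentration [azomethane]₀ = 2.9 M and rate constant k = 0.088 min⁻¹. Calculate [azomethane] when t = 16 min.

0.7094 M

Step 1: For a first-order reaction: [azomethane] = [azomethane]₀ × e^(-kt)
Step 2: [azomethane] = 2.9 × e^(-0.088 × 16)
Step 3: [azomethane] = 2.9 × e^(-1.408)
Step 4: [azomethane] = 2.9 × 0.244632 = 0.7094 M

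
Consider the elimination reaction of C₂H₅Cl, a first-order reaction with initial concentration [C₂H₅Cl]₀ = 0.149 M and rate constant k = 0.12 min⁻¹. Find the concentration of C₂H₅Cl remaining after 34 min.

0.002519 M

Step 1: For a first-order reaction: [C₂H₅Cl] = [C₂H₅Cl]₀ × e^(-kt)
Step 2: [C₂H₅Cl] = 0.149 × e^(-0.12 × 34)
Step 3: [C₂H₅Cl] = 0.149 × e^(-4.08)
Step 4: [C₂H₅Cl] = 0.149 × 0.0169075 = 0.002519 M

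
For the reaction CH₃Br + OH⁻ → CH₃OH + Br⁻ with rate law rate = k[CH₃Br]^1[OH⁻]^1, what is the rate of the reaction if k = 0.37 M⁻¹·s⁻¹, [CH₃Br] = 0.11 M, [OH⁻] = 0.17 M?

0.006919 M/s

Step 1: The rate law is rate = k[CH₃Br]^1[OH⁻]^1
Step 2: Substitute: rate = 0.37 × (0.11)^1 × (0.17)^1
Step 3: rate = 0.37 × 0.11 × 0.17 = 0.006919 M/s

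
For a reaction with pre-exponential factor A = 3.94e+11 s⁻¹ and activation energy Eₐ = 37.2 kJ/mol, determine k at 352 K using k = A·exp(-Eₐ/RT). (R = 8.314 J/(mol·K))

1.19e+06 s⁻¹

Step 1: Use the Arrhenius equation: k = A × exp(-Eₐ/RT)
Step 2: Convert Eₐ to J/mol: 37.2 kJ/mol = 37200 J/mol
Step 3: Calculate the exponent: -Eₐ/(RT) = -37200/(8.314 × 352) = -12.71131
Step 4: k = 3.94e+11 × exp(-12.71131)
Step 5: k = 3.94e+11 × 3.01681e-06 = 1.1886e+06 s⁻¹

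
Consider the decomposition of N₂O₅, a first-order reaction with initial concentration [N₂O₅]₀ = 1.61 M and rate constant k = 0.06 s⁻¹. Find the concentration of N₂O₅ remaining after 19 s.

0.5149 M

Step 1: For a first-order reaction: [N₂O₅] = [N₂O₅]₀ × e^(-kt)
Step 2: [N₂O₅] = 1.61 × e^(-0.06 × 19)
Step 3: [N₂O₅] = 1.61 × e^(-1.14)
Step 4: [N₂O₅] = 1.61 × 0.319819 = 0.5149 M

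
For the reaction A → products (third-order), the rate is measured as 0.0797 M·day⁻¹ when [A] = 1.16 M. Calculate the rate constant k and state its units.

0.05106 M⁻²·day⁻¹

Step 1: rate = k[A]^3, so k = rate / [A]^3.
Step 2: k = 0.0797 / (1.16)^3 = 0.0797 / 1.561.
Step 3: k = 0.05106 M⁻²·day⁻¹.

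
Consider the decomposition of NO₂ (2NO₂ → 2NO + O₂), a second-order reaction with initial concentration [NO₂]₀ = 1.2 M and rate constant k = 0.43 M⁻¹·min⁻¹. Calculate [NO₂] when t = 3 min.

0.471 M

Step 1: For a second-order reaction: 1/[NO₂] = 1/[NO₂]₀ + kt
Step 2: 1/[NO₂] = 1/1.2 + 0.43 × 3
Step 3: 1/[NO₂] = 0.8333 + 1.29 = 2.123
Step 4: [NO₂] = 1/2.123 = 0.471 M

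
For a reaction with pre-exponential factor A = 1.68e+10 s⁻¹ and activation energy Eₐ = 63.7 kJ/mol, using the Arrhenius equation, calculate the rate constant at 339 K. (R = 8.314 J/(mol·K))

2.57e+00 s⁻¹

Step 1: Use the Arrhenius equation: k = A × exp(-Eₐ/RT)
Step 2: Convert Eₐ to J/mol: 63.7 kJ/mol = 63700 J/mol
Step 3: Calculate the exponent: -Eₐ/(RT) = -63700/(8.314 × 339) = -22.60111
Step 4: k = 1.68e+10 × exp(-22.60111)
Step 5: k = 1.68e+10 × 1.52919e-10 = 2.5690e+00 s⁻¹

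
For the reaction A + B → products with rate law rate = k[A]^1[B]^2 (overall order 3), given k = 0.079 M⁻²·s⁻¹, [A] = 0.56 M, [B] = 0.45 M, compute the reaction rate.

0.008959 M/s

Step 1: The rate law is rate = k[A]^1[B]^2, overall order = 1+2 = 3
Step 2: Substitute values: rate = 0.079 × (0.56)^1 × (0.45)^2
Step 3: rate = 0.079 × 0.56 × 0.2025 = 0.0089586 M/s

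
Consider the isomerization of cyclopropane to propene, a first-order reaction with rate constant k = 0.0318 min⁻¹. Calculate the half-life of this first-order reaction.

21.8 min

Step 1: For a first-order reaction, t₁/₂ = ln(2)/k
Step 2: t₁/₂ = ln(2)/0.0318
Step 3: t₁/₂ = 0.6931/0.0318 = 21.8 min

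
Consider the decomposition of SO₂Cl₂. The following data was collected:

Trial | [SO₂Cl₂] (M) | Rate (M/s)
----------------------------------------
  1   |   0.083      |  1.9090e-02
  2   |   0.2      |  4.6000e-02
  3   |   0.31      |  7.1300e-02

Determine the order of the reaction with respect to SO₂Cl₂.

first order (1)

Step 1: Compare trials to find order n where rate₂/rate₁ = ([SO₂Cl₂]₂/[SO₂Cl₂]₁)^n
Step 2: rate₂/rate₁ = 4.6000e-02/1.9090e-02 = 2.41
Step 3: [SO₂Cl₂]₂/[SO₂Cl₂]₁ = 0.2/0.083 = 2.41
Step 4: n = ln(2.41)/ln(2.41) = 1.00 ≈ 1
Step 5: The reaction is first order in SO₂Cl₂.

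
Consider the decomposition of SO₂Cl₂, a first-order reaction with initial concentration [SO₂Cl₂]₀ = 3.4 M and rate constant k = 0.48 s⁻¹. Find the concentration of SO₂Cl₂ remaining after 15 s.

0.002538 M

Step 1: For a first-order reaction: [SO₂Cl₂] = [SO₂Cl₂]₀ × e^(-kt)
Step 2: [SO₂Cl₂] = 3.4 × e^(-0.48 × 15)
Step 3: [SO₂Cl₂] = 3.4 × e^(-7.2)
Step 4: [SO₂Cl₂] = 3.4 × 0.000746586 = 0.002538 M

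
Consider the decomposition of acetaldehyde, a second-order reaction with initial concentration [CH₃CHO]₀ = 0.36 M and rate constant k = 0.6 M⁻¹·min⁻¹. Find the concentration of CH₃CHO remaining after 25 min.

0.05625 M

Step 1: For a second-order reaction: 1/[CH₃CHO] = 1/[CH₃CHO]₀ + kt
Step 2: 1/[CH₃CHO] = 1/0.36 + 0.6 × 25
Step 3: 1/[CH₃CHO] = 2.778 + 15 = 17.78
Step 4: [CH₃CHO] = 1/17.78 = 0.05625 M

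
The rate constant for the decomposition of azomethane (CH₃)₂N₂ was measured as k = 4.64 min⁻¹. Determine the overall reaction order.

first order (1)

Step 1: The units of k for an nth-order reaction are (concentration)^(1-n)·(time)⁻¹.
Step 2: Here k has units min⁻¹, so the concentration exponent is 0.
Step 3: 1 - n = 0 ⇒ n = 1. The reaction is first order.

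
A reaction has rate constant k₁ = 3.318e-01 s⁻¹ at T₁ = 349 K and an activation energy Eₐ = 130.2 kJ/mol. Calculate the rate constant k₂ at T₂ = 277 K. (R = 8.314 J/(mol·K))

2.854e-06 s⁻¹

Step 1: Use the two-temperature Arrhenius form: ln(k₂/k₁) = -Eₐ/R × (1/T₂ - 1/T₁)
Step 2: Convert Eₐ to J/mol: 130.2 kJ/mol = 130200 J/mol
Step 3: 1/T₂ - 1/T₁ = 1/277 - 1/349 = 7.447788e-04 K⁻¹
Step 4: ln(k₂/k₁) = -130200/8.314 × 7.447788e-04 = -11.66348
Step 5: k₂ = k₁ × exp(-11.66348) = 3.318e-01 × 8.60231e-06 = 2.854e-06 s⁻¹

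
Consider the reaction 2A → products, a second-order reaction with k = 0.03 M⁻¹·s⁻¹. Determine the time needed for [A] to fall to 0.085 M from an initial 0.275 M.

270.9 s

Step 1: For second-order: t = (1/[A] - 1/[A]₀)/k
Step 2: t = (1/0.085 - 1/0.275)/0.03
Step 3: t = (11.76 - 3.636)/0.03
Step 4: t = 8.128/0.03 = 270.9 s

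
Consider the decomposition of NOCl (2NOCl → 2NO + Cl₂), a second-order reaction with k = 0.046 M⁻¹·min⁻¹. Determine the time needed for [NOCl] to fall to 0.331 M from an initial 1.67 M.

52.66 min

Step 1: For second-order: t = (1/[NOCl] - 1/[NOCl]₀)/k
Step 2: t = (1/0.331 - 1/1.67)/0.046
Step 3: t = (3.021 - 0.5988)/0.046
Step 4: t = 2.422/0.046 = 52.66 min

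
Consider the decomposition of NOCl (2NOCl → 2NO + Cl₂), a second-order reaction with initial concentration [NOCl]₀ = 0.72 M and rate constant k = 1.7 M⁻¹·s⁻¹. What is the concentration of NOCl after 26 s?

0.02194 M

Step 1: For a second-order reaction: 1/[NOCl] = 1/[NOCl]₀ + kt
Step 2: 1/[NOCl] = 1/0.72 + 1.7 × 26
Step 3: 1/[NOCl] = 1.389 + 44.2 = 45.59
Step 4: [NOCl] = 1/45.59 = 0.02194 M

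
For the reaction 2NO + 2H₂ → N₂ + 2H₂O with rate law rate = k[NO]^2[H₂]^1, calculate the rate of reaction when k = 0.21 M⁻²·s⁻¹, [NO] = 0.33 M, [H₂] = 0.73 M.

0.01669 M/s

Step 1: The rate law is rate = k[NO]^2[H₂]^1
Step 2: Substitute: rate = 0.21 × (0.33)^2 × (0.73)^1
Step 3: rate = 0.21 × 0.1089 × 0.73 = 0.0166944 M/s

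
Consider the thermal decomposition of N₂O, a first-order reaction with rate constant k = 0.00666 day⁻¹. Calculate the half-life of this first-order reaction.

104.1 day

Step 1: For a first-order reaction, t₁/₂ = ln(2)/k
Step 2: t₁/₂ = ln(2)/0.00666
Step 3: t₁/₂ = 0.6931/0.00666 = 104.1 day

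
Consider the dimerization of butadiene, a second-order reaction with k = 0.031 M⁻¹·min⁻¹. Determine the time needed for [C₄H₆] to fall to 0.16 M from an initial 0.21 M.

48 min

Step 1: For second-order: t = (1/[C₄H₆] - 1/[C₄H₆]₀)/k
Step 2: t = (1/0.16 - 1/0.21)/0.031
Step 3: t = (6.25 - 4.762)/0.031
Step 4: t = 1.488/0.031 = 48 min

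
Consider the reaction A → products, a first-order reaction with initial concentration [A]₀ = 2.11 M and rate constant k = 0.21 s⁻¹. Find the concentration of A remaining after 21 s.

0.02565 M

Step 1: For a first-order reaction: [A] = [A]₀ × e^(-kt)
Step 2: [A] = 2.11 × e^(-0.21 × 21)
Step 3: [A] = 2.11 × e^(-4.41)
Step 4: [A] = 2.11 × 0.0121552 = 0.02565 M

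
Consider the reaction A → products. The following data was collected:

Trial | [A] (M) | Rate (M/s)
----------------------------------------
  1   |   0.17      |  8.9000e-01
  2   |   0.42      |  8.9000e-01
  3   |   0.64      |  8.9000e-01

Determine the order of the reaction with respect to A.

zeroth order (0)

Step 1: Compare trials - when concentration changes, rate stays constant.
Step 2: rate₂/rate₁ = 8.9000e-01/8.9000e-01 = 1
Step 3: [A]₂/[A]₁ = 0.42/0.17 = 2.471
Step 4: Since rate ratio ≈ (conc ratio)^0, the reaction is zeroth order.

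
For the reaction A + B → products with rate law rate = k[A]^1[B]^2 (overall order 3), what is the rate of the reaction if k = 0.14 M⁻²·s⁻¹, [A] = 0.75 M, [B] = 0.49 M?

0.02521 M/s

Step 1: The rate law is rate = k[A]^1[B]^2, overall order = 1+2 = 3
Step 2: Substitute values: rate = 0.14 × (0.75)^1 × (0.49)^2
Step 3: rate = 0.14 × 0.75 × 0.2401 = 0.0252105 M/s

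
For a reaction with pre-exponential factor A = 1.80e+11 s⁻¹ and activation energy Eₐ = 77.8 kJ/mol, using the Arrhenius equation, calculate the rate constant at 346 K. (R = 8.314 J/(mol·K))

3.23e-01 s⁻¹

Step 1: Use the Arrhenius equation: k = A × exp(-Eₐ/RT)
Step 2: Convert Eₐ to J/mol: 77.8 kJ/mol = 77800 J/mol
Step 3: Calculate the exponent: -Eₐ/(RT) = -77800/(8.314 × 346) = -27.04540
Step 4: k = 1.80e+11 × exp(-27.04540)
Step 5: k = 1.80e+11 × 1.79611e-12 = 3.2330e-01 s⁻¹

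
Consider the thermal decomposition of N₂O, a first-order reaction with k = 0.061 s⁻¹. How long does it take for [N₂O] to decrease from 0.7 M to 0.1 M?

31.9 s

Step 1: For first-order: t = ln([N₂O]₀/[N₂O])/k
Step 2: t = ln(0.7/0.1)/0.061
Step 3: t = ln(7)/0.061
Step 4: t = 1.946/0.061 = 31.9 s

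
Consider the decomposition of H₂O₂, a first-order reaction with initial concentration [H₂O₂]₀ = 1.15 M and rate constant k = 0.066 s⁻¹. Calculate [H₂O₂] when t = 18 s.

0.3506 M

Step 1: For a first-order reaction: [H₂O₂] = [H₂O₂]₀ × e^(-kt)
Step 2: [H₂O₂] = 1.15 × e^(-0.066 × 18)
Step 3: [H₂O₂] = 1.15 × e^(-1.188)
Step 4: [H₂O₂] = 1.15 × 0.30483 = 0.3506 M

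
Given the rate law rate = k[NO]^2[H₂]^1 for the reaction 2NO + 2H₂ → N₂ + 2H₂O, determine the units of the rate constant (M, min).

M⁻²·min⁻¹

Step 1: Overall order = 2 + 1 = 3.
Step 2: rate has units M·min⁻¹; [NO]^2[H₂]^1 has units M^3.
Step 3: k = rate/([NO]^2[H₂]^1), so units of k = M^(1-3)·min⁻¹ = M⁻²·min⁻¹.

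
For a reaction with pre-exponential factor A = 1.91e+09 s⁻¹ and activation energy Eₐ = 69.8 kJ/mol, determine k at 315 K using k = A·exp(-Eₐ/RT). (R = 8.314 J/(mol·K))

5.08e-03 s⁻¹

Step 1: Use the Arrhenius equation: k = A × exp(-Eₐ/RT)
Step 2: Convert Eₐ to J/mol: 69.8 kJ/mol = 69800 J/mol
Step 3: Calculate the exponent: -Eₐ/(RT) = -69800/(8.314 × 315) = -26.65231
Step 4: k = 1.91e+09 × exp(-26.65231)
Step 5: k = 1.91e+09 × 2.66102e-12 = 5.0825e-03 s⁻¹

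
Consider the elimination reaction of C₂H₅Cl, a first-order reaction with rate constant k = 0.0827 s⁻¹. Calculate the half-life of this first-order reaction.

8.381 s

Step 1: For a first-order reaction, t₁/₂ = ln(2)/k
Step 2: t₁/₂ = ln(2)/0.0827
Step 3: t₁/₂ = 0.6931/0.0827 = 8.381 s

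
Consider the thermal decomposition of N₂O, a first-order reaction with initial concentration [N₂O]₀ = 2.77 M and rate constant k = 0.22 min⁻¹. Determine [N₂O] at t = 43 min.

0.0002158 M

Step 1: For a first-order reaction: [N₂O] = [N₂O]₀ × e^(-kt)
Step 2: [N₂O] = 2.77 × e^(-0.22 × 43)
Step 3: [N₂O] = 2.77 × e^(-9.46)
Step 4: [N₂O] = 2.77 × 7.79066e-05 = 0.0002158 M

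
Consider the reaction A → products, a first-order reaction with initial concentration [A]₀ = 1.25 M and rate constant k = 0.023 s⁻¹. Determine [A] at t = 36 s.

0.5462 M

Step 1: For a first-order reaction: [A] = [A]₀ × e^(-kt)
Step 2: [A] = 1.25 × e^(-0.023 × 36)
Step 3: [A] = 1.25 × e^(-0.828)
Step 4: [A] = 1.25 × 0.436922 = 0.5462 M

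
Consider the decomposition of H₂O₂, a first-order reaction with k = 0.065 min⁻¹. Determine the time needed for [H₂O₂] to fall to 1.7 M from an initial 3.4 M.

10.66 min

Step 1: For first-order: t = ln([H₂O₂]₀/[H₂O₂])/k
Step 2: t = ln(3.4/1.7)/0.065
Step 3: t = ln(2)/0.065
Step 4: t = 0.6931/0.065 = 10.66 min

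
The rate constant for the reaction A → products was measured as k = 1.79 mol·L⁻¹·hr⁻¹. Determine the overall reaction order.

zeroth order (0)

Step 1: The units of k for an nth-order reaction are (concentration)^(1-n)·(time)⁻¹.
Step 2: Here k has units mol·L⁻¹·hr⁻¹, so the concentration exponent is 1.
Step 3: 1 - n = 1 ⇒ n = 0. The reaction is zeroth order.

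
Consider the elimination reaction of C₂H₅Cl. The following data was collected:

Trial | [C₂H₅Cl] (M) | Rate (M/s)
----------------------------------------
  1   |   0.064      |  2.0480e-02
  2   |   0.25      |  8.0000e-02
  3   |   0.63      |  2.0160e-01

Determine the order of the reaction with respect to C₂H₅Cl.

first order (1)

Step 1: Compare trials to find order n where rate₂/rate₁ = ([C₂H₅Cl]₂/[C₂H₅Cl]₁)^n
Step 2: rate₂/rate₁ = 8.0000e-02/2.0480e-02 = 3.906
Step 3: [C₂H₅Cl]₂/[C₂H₅Cl]₁ = 0.25/0.064 = 3.906
Step 4: n = ln(3.906)/ln(3.906) = 1.00 ≈ 1
Step 5: The reaction is first order in C₂H₅Cl.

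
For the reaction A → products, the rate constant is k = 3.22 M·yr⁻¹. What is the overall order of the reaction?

zeroth order (0)

Step 1: The units of k for an nth-order reaction are (concentration)^(1-n)·(time)⁻¹.
Step 2: Here k has units M·yr⁻¹, so the concentration exponent is 1.
Step 3: 1 - n = 1 ⇒ n = 0. The reaction is zeroth order.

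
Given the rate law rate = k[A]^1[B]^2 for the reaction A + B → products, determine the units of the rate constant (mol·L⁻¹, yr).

(mol·L⁻¹)⁻²·yr⁻¹

Step 1: Overall order = 1 + 2 = 3.
Step 2: rate has units mol·L⁻¹·yr⁻¹; [A]^1[B]^2 has units (mol·L⁻¹)^3.
Step 3: k = rate/([A]^1[B]^2), so units of k = (mol·L⁻¹)^(1-3)·yr⁻¹ = (mol·L⁻¹)⁻²·yr⁻¹.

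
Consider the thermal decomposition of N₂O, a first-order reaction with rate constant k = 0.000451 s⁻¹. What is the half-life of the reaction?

1537 s

Step 1: For a first-order reaction, t₁/₂ = ln(2)/k
Step 2: t₁/₂ = ln(2)/0.000451
Step 3: t₁/₂ = 0.6931/0.000451 = 1537 s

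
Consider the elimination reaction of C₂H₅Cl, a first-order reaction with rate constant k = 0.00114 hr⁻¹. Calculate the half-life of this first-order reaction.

608 hr

Step 1: For a first-order reaction, t₁/₂ = ln(2)/k
Step 2: t₁/₂ = ln(2)/0.00114
Step 3: t₁/₂ = 0.6931/0.00114 = 608 hr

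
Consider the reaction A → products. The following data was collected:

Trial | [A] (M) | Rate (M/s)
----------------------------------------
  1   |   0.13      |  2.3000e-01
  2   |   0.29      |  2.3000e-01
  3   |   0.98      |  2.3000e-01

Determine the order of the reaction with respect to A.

zeroth order (0)

Step 1: Compare trials - when concentration changes, rate stays constant.
Step 2: rate₂/rate₁ = 2.3000e-01/2.3000e-01 = 1
Step 3: [A]₂/[A]₁ = 0.29/0.13 = 2.231
Step 4: Since rate ratio ≈ (conc ratio)^0, the reaction is zeroth order.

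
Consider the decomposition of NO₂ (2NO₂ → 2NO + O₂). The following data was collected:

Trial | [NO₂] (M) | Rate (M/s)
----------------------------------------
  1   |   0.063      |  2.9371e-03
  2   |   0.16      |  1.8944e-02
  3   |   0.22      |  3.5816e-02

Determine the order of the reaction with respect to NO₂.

second order (2)

Step 1: Compare trials to find order n where rate₂/rate₁ = ([NO₂]₂/[NO₂]₁)^n
Step 2: rate₂/rate₁ = 1.8944e-02/2.9371e-03 = 6.45
Step 3: [NO₂]₂/[NO₂]₁ = 0.16/0.063 = 2.54
Step 4: n = ln(6.45)/ln(2.54) = 2.00 ≈ 2
Step 5: The reaction is second order in NO₂.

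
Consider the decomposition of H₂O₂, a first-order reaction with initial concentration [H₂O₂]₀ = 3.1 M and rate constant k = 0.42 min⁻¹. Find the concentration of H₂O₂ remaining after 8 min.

0.1077 M

Step 1: For a first-order reaction: [H₂O₂] = [H₂O₂]₀ × e^(-kt)
Step 2: [H₂O₂] = 3.1 × e^(-0.42 × 8)
Step 3: [H₂O₂] = 3.1 × e^(-3.36)
Step 4: [H₂O₂] = 3.1 × 0.0347353 = 0.1077 M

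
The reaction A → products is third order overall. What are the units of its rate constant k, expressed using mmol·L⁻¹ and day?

(mmol·L⁻¹)⁻²·day⁻¹

Step 1: For overall order n, rate = k × (concentration)^n.
Step 2: Rate has units mmol·L⁻¹·day⁻¹; concentration term has units (mmol·L⁻¹)^3.
Step 3: k = rate / (concentration)^n, so units of k = (mmol·L⁻¹)^(1-3)·day⁻¹ = (mmol·L⁻¹)⁻²·day⁻¹.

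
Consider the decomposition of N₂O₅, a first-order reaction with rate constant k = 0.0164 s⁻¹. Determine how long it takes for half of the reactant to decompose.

42.27 s

Step 1: For a first-order reaction, t₁/₂ = ln(2)/k
Step 2: t₁/₂ = ln(2)/0.0164
Step 3: t₁/₂ = 0.6931/0.0164 = 42.27 s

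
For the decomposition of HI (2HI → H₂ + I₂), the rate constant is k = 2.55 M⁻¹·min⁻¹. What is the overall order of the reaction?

second order (2)

Step 1: The units of k for an nth-order reaction are (concentration)^(1-n)·(time)⁻¹.
Step 2: Here k has units M⁻¹·min⁻¹, so the concentration exponent is -1.
Step 3: 1 - n = -1 ⇒ n = 2. The reaction is second order.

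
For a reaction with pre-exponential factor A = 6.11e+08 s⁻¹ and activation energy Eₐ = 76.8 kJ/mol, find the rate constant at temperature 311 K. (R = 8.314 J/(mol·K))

7.70e-05 s⁻¹

Step 1: Use the Arrhenius equation: k = A × exp(-Eₐ/RT)
Step 2: Convert Eₐ to J/mol: 76.8 kJ/mol = 76800 J/mol
Step 3: Calculate the exponent: -Eₐ/(RT) = -76800/(8.314 × 311) = -29.70235
Step 4: k = 6.11e+08 × exp(-29.70235)
Step 5: k = 6.11e+08 × 1.26018e-13 = 7.6997e-05 s⁻¹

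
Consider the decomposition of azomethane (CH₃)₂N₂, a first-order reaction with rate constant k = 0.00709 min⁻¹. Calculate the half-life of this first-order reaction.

97.76 min

Step 1: For a first-order reaction, t₁/₂ = ln(2)/k
Step 2: t₁/₂ = ln(2)/0.00709
Step 3: t₁/₂ = 0.6931/0.00709 = 97.76 min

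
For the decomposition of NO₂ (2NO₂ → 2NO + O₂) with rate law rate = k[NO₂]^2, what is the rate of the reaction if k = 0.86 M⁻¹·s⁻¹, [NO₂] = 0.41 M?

0.1446 M/s

Step 1: Identify the rate law: rate = k[NO₂]^2
Step 2: Substitute values: rate = 0.86 × (0.41)^2
Step 3: Calculate: rate = 0.86 × 0.1681 = 0.144566 M/s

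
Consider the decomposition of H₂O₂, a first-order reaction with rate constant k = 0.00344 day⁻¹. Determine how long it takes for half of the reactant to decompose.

201.5 day

Step 1: For a first-order reaction, t₁/₂ = ln(2)/k
Step 2: t₁/₂ = ln(2)/0.00344
Step 3: t₁/₂ = 0.6931/0.00344 = 201.5 day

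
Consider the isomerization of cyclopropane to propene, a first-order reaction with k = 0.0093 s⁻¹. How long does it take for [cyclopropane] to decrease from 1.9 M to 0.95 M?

74.53 s

Step 1: For first-order: t = ln([cyclopropane]₀/[cyclopropane])/k
Step 2: t = ln(1.9/0.95)/0.0093
Step 3: t = ln(2)/0.0093
Step 4: t = 0.6931/0.0093 = 74.53 s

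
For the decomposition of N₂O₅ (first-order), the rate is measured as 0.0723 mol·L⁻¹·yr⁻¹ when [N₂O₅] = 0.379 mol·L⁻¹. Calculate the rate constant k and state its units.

0.1908 yr⁻¹

Step 1: rate = k[N₂O₅]^1, so k = rate / [N₂O₅]^1.
Step 2: k = 0.0723 / (0.379)^1 = 0.0723 / 0.379.
Step 3: k = 0.1908 yr⁻¹.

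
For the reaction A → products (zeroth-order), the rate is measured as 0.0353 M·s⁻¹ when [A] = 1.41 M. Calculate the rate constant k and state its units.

0.0353 M·s⁻¹

Step 1: For a zeroth-order reaction, rate = k (independent of concentration).
Step 2: k = rate = 0.0353 M·s⁻¹.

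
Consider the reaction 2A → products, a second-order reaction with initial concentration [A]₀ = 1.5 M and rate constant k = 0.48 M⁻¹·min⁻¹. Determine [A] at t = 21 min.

0.09305 M

Step 1: For a second-order reaction: 1/[A] = 1/[A]₀ + kt
Step 2: 1/[A] = 1/1.5 + 0.48 × 21
Step 3: 1/[A] = 0.6667 + 10.08 = 10.75
Step 4: [A] = 1/10.75 = 0.09305 M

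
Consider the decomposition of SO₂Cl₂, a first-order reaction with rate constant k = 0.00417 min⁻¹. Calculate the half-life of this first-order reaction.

166.2 min

Step 1: For a first-order reaction, t₁/₂ = ln(2)/k
Step 2: t₁/₂ = ln(2)/0.00417
Step 3: t₁/₂ = 0.6931/0.00417 = 166.2 min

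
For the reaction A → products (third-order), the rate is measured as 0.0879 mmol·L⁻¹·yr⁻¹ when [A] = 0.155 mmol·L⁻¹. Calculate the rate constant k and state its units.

23.6 (mmol·L⁻¹)⁻²·yr⁻¹

Step 1: rate = k[A]^3, so k = rate / [A]^3.
Step 2: k = 0.0879 / (0.155)^3 = 0.0879 / 0.003724.
Step 3: k = 23.6 (mmol·L⁻¹)⁻²·yr⁻¹.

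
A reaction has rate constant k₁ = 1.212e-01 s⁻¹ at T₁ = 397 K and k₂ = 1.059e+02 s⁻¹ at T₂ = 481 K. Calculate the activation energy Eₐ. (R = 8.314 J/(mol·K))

128.0 kJ/mol

Step 1: Use the two-temperature Arrhenius form: ln(k₂/k₁) = -Eₐ/R × (1/T₂ - 1/T₁)
Step 2: ln(k₂/k₁) = ln(1.059e+02/1.212e-01) = ln(873.762) = 6.77281
Step 3: 1/T₂ - 1/T₁ = 1/481 - 1/397 = -4.398896e-04 K⁻¹
Step 4: Eₐ = -R × ln(k₂/k₁) / (1/T₂ - 1/T₁) = -8.314 × 6.77281 / -4.398896e-04
Step 5: Eₐ = 1.2801e+05 J/mol = 128.0 kJ/mol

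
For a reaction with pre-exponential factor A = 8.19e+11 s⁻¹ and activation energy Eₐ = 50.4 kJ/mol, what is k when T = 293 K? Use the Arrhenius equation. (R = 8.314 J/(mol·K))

8.47e+02 s⁻¹

Step 1: Use the Arrhenius equation: k = A × exp(-Eₐ/RT)
Step 2: Convert Eₐ to J/mol: 50.4 kJ/mol = 50400 J/mol
Step 3: Calculate the exponent: -Eₐ/(RT) = -50400/(8.314 × 293) = -20.68964
Step 4: k = 8.19e+11 × exp(-20.68964)
Step 5: k = 8.19e+11 × 1.03420e-09 = 8.4701e+02 s⁻¹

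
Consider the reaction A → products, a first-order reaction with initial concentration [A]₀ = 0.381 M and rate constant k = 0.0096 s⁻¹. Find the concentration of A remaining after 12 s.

0.3395 M

Step 1: For a first-order reaction: [A] = [A]₀ × e^(-kt)
Step 2: [A] = 0.381 × e^(-0.0096 × 12)
Step 3: [A] = 0.381 × e^(-0.1152)
Step 4: [A] = 0.381 × 0.891188 = 0.3395 M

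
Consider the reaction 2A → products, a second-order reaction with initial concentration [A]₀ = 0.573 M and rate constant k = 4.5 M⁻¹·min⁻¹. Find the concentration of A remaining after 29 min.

0.007562 M

Step 1: For a second-order reaction: 1/[A] = 1/[A]₀ + kt
Step 2: 1/[A] = 1/0.573 + 4.5 × 29
Step 3: 1/[A] = 1.745 + 130.5 = 132.2
Step 4: [A] = 1/132.2 = 0.007562 M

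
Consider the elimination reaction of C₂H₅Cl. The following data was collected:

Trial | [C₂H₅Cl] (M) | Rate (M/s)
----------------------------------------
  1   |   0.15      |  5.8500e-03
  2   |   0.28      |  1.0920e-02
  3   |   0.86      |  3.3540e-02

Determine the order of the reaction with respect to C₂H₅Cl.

first order (1)

Step 1: Compare trials to find order n where rate₂/rate₁ = ([C₂H₅Cl]₂/[C₂H₅Cl]₁)^n
Step 2: rate₂/rate₁ = 1.0920e-02/5.8500e-03 = 1.867
Step 3: [C₂H₅Cl]₂/[C₂H₅Cl]₁ = 0.28/0.15 = 1.867
Step 4: n = ln(1.867)/ln(1.867) = 1.00 ≈ 1
Step 5: The reaction is first order in C₂H₅Cl.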